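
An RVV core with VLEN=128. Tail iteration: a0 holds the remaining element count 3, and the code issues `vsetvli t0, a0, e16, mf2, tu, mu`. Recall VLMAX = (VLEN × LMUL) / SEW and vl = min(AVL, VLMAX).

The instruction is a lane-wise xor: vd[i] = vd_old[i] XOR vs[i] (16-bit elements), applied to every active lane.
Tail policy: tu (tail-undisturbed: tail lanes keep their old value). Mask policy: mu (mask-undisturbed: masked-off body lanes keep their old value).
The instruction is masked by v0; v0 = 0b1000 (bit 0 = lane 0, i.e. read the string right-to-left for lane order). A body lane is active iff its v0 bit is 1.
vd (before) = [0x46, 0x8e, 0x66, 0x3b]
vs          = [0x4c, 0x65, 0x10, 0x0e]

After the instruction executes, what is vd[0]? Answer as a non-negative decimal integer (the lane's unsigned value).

VLMAX = (128 × 1/2) / 16 = 4 lanes
vl ← min(3, 4) = 3
lane  0: mask-off/keep ⇒ 0x46
lane  1: mask-off/keep ⇒ 0x8e
lane  2: mask-off/keep ⇒ 0x66
lane  3: tail/keep ⇒ 0x3b

vd[0] = 70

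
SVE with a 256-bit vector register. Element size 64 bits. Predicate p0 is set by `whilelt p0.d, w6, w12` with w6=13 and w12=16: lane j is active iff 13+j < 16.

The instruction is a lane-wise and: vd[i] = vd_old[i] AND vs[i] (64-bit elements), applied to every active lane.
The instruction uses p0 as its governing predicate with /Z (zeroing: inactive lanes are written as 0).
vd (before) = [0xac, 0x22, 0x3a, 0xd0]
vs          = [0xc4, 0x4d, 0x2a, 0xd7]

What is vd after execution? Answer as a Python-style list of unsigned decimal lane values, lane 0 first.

register lanes = 256/64 = 4
active while 13+j < 16, i.e. j ∈ [0,3) capped at 4 ⇒ 3
[0] and(0xac,0xc4) = 0x84
[1] and(0x22,0x4d) = 0x00
[2] and(0x3a,0x2a) = 0x2a
[3] tail/zero = 0x00

vd = [132, 0, 42, 0]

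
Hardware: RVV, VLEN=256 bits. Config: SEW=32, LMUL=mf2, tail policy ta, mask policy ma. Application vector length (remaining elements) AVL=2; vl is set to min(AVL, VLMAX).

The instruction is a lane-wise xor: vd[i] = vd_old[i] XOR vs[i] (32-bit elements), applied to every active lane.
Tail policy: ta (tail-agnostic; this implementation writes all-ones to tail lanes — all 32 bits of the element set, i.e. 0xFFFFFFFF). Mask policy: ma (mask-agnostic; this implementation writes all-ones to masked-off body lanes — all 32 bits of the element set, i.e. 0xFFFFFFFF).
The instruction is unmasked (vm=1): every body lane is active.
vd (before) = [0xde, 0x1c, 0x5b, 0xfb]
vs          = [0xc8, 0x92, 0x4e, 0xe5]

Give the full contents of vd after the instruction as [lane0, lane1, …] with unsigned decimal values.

VLMAX = VLEN×LMUL/SEW = 256×1/2/32 = 4
AVL=2 ≤ VLMAX=4, so vl = 2
lane  0: xor(0xde,0xc8) ⇒ 0x16
lane  1: xor(0x1c,0x92) ⇒ 0x8e
lane  2: tail/ones ⇒ 0xffffffff
lane  3: tail/ones ⇒ 0xffffffff

vd = [22, 142, 4294967295, 4294967295]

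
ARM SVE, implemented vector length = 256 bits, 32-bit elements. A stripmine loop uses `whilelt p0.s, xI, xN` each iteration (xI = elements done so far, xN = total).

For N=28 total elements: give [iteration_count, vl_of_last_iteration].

[iterations, last_vl] = [4, 4]

register lanes = 256/32 = 8
iterations = ceil(28/8) = 4; final-pass vl = 4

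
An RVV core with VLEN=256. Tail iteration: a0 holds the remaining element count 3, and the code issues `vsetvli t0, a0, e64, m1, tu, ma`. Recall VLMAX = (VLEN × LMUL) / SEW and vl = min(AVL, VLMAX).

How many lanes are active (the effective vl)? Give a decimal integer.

VLMAX = VLEN×LMUL/SEW = 256×1/64 = 4
vl = min(AVL, VLMAX) = min(3, 4) = 3

vl = 3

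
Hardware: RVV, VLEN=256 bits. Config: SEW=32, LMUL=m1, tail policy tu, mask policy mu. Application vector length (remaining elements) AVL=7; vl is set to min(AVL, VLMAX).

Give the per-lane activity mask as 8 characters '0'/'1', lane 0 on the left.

VLMAX = (256 × 1) / 32 = 8 lanes
AVL=7 ≤ VLMAX=8, so vl = 7
bits (lane 0 leftmost): 11111110

predicate = 11111110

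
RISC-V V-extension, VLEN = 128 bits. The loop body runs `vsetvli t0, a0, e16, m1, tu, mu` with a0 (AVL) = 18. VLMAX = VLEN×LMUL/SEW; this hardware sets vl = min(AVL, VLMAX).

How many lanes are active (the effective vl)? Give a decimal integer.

vl = 8

VLMAX = VLEN×LMUL/SEW = 128×1/16 = 8
vl = min(AVL, VLMAX) = min(18, 8) = 8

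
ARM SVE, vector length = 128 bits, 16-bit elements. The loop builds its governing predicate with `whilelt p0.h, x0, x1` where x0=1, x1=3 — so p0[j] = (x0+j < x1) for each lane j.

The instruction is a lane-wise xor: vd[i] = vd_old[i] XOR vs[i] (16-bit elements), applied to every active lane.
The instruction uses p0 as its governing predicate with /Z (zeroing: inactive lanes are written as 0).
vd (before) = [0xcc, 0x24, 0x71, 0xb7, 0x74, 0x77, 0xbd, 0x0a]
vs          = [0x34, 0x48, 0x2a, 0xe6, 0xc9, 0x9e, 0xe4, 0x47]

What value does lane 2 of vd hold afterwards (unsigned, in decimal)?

vd[2] = 0

register lanes = 128/16 = 8
p0[j] = (1+j < 3); true for j=0..1 → 2 lanes set
  i=0: xor(0xcc,0x34) → 248
  i=1: xor(0x24,0x48) → 108
  i=2: tail/zero → 0
  i=3: tail/zero → 0
  i=4: tail/zero → 0
  i=5: tail/zero → 0
  i=6: tail/zero → 0
  i=7: tail/zero → 0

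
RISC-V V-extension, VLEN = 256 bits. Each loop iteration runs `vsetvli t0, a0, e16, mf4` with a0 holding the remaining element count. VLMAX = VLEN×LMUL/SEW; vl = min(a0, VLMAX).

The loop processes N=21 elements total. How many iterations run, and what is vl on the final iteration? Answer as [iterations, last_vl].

VLMAX = (256 × 1/4) / 16 = 4 lanes
iterations = ceil(21/4) = 6; final-pass vl = 1

[iterations, last_vl] = [6, 1]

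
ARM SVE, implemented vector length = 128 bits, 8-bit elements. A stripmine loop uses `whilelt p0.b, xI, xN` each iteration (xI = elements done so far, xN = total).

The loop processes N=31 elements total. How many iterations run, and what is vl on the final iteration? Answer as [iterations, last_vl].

[iterations, last_vl] = [2, 15]

lane count: 128 div 8 = 16
N=31: ⌈31/16⌉ = 2 iters; last vl = 31 − 1×16 = 15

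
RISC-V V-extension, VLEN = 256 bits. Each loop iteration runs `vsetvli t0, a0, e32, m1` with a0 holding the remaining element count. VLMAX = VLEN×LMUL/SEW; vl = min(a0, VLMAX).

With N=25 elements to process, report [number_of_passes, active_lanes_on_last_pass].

[iterations, last_vl] = [4, 1]

VLMAX = (256 × 1) / 32 = 8 lanes
N=25: ⌈25/8⌉ = 4 iters; last vl = 25 − 3×8 = 1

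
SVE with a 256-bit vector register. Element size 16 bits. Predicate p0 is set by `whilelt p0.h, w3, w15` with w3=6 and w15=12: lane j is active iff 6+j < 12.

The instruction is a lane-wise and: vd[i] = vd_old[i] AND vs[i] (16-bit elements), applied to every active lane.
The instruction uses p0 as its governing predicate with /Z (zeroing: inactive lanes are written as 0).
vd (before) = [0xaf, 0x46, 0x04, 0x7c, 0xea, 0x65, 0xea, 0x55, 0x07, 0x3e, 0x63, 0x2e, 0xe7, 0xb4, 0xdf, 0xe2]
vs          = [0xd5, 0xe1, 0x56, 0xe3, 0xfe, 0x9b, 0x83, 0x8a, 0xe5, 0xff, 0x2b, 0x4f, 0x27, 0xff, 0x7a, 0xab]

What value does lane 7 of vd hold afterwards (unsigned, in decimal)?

vd[7] = 0

lane count: 256 div 16 = 16
whilelt: lane j active iff 6+j < 12 → j < 6 → 6 active
lane  0: and(0xaf,0xd5) ⇒ 0x85
lane  1: and(0x46,0xe1) ⇒ 0x40
lane  2: and(0x04,0x56) ⇒ 0x04
lane  3: and(0x7c,0xe3) ⇒ 0x60
lane  4: and(0xea,0xfe) ⇒ 0xea
lane  5: and(0x65,0x9b) ⇒ 0x01
lane  6: tail/zero ⇒ 0x00
lane  7: tail/zero ⇒ 0x00
lane  8: tail/zero ⇒ 0x00
lane  9: tail/zero ⇒ 0x00
lane 10: tail/zero ⇒ 0x00
lane 11: tail/zero ⇒ 0x00
lane 12: tail/zero ⇒ 0x00
lane 13: tail/zero ⇒ 0x00
lane 14: tail/zero ⇒ 0x00
lane 15: tail/zero ⇒ 0x00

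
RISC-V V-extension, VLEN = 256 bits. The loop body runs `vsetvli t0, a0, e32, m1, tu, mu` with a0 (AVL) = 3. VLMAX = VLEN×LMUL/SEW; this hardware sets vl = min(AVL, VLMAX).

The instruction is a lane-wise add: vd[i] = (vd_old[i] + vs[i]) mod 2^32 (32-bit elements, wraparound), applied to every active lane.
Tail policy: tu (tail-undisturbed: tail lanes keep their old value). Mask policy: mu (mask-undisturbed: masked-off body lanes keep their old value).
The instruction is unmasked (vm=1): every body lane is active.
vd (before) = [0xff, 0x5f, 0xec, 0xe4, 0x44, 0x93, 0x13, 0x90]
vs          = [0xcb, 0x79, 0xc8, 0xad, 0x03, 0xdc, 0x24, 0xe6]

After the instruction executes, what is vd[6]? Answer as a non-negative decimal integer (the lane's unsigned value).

vd[6] = 19

VLMAX = VLEN×LMUL/SEW = 256×1/32 = 8
AVL=3 ≤ VLMAX=8, so vl = 3
  i=0: add(0xff,0xcb) → 458
  i=1: add(0x5f,0x79) → 216
  i=2: add(0xec,0xc8) → 436
  i=3: tail/keep → 228
  i=4: tail/keep → 68
  i=5: tail/keep → 147
  i=6: tail/keep → 19
  i=7: tail/keep → 144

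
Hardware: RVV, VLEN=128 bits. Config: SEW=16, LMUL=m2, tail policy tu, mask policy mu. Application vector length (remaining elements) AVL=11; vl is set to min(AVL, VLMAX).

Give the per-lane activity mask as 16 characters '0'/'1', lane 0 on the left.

VLMAX = VLEN×LMUL/SEW = 128×2/16 = 16
AVL=11 ≤ VLMAX=16, so vl = 11
bits (lane 0 leftmost): 1111111111100000

predicate = 1111111111100000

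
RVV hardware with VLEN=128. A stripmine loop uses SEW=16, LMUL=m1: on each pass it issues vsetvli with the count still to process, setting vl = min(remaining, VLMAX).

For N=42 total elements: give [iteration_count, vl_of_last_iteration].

[iterations, last_vl] = [6, 2]

VLMAX = (128 × 1) / 16 = 8 lanes
iterations = ceil(42/8) = 6; final-pass vl = 2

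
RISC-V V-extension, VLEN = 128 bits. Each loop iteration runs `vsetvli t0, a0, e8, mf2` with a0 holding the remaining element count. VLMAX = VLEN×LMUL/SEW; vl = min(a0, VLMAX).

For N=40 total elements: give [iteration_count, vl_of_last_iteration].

VLMAX = VLEN×LMUL/SEW = 128×1/2/8 = 8
iterations = ceil(40/8) = 5; final-pass vl = 8

[iterations, last_vl] = [5, 8]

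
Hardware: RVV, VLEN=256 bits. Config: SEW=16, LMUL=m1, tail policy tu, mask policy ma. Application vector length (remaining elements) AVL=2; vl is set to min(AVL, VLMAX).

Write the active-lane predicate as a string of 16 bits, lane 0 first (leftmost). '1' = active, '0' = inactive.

predicate = 1100000000000000

VLMAX = (256 × 1) / 16 = 16 lanes
vl = min(AVL, VLMAX) = min(2, 16) = 2
bits (lane 0 leftmost): 1100000000000000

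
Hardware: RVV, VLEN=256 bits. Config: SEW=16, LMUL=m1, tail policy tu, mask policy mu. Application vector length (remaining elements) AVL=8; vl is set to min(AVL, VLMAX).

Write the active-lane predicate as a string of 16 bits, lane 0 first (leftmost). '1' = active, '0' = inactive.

VLMAX = VLEN×LMUL/SEW = 256×1/16 = 16
AVL=8 ≤ VLMAX=16, so vl = 8
bits (lane 0 leftmost): 1111111100000000

predicate = 1111111100000000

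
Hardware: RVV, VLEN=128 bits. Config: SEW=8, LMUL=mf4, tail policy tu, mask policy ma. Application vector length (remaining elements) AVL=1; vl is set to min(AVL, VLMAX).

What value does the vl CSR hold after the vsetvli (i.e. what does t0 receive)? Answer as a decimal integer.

vl = 1

VLMAX = (128 × 1/4) / 8 = 4 lanes
AVL=1 ≤ VLMAX=4, so vl = 1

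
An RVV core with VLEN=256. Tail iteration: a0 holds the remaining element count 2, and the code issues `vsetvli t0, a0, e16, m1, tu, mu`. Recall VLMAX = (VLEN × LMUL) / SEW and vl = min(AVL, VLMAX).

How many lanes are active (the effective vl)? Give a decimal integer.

vl = 2

VLMAX = VLEN×LMUL/SEW = 256×1/16 = 16
AVL=2 ≤ VLMAX=16, so vl = 2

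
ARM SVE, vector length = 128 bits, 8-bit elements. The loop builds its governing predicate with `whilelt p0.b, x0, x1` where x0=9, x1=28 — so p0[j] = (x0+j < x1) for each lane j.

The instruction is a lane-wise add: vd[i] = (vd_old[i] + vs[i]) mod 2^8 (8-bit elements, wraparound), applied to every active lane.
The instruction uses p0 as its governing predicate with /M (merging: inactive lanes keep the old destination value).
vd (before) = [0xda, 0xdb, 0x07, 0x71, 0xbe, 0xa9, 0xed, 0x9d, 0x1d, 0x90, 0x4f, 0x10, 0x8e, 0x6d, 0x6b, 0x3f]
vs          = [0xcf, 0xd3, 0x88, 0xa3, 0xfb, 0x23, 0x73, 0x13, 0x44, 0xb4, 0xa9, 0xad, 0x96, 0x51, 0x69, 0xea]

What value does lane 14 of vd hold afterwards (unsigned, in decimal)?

lane count: 128 div 8 = 16
p0[j] = (9+j < 28); true for j=0..15 → 16 lanes set
vd[0] add(0xda,0xcf) -> 0xa9
vd[1] add(0xdb,0xd3) -> 0xae
vd[2] add(0x07,0x88) -> 0x8f
vd[3] add(0x71,0xa3) -> 0x14
vd[4] add(0xbe,0xfb) -> 0xb9
vd[5] add(0xa9,0x23) -> 0xcc
vd[6] add(0xed,0x73) -> 0x60
vd[7] add(0x9d,0x13) -> 0xb0
vd[8] add(0x1d,0x44) -> 0x61
vd[9] add(0x90,0xb4) -> 0x44
vd[10] add(0x4f,0xa9) -> 0xf8
vd[11] add(0x10,0xad) -> 0xbd
vd[12] add(0x8e,0x96) -> 0x24
vd[13] add(0x6d,0x51) -> 0xbe
vd[14] add(0x6b,0x69) -> 0xd4
vd[15] add(0x3f,0xea) -> 0x29

vd[14] = 212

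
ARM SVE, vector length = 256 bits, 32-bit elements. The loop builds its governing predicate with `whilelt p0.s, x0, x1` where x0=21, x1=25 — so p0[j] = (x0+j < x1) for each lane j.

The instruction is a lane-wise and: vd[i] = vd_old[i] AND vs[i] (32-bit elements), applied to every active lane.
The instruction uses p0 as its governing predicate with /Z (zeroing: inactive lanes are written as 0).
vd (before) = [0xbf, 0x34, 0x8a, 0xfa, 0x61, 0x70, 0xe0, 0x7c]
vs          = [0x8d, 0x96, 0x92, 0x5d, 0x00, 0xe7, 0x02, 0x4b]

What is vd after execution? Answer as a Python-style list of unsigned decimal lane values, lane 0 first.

vd = [141, 20, 130, 88, 0, 0, 0, 0]

lane count: 256 div 32 = 8
whilelt: lane j active iff 21+j < 25 → j < 4 → 4 active
  i=0: and(0xbf,0x8d) → 141
  i=1: and(0x34,0x96) → 20
  i=2: and(0x8a,0x92) → 130
  i=3: and(0xfa,0x5d) → 88
  i=4: tail/zero → 0
  i=5: tail/zero → 0
  i=6: tail/zero → 0
  i=7: tail/zero → 0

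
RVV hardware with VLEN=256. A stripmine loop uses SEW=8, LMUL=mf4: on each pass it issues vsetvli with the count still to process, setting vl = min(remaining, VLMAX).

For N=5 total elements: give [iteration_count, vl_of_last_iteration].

[iterations, last_vl] = [1, 5]

VLMAX = (256 × 1/4) / 8 = 8 lanes
5 elements at 8/iter → 1 passes, remainder 5 on the last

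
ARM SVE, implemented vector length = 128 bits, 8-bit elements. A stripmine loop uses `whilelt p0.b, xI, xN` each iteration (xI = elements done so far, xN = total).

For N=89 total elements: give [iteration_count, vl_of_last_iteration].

[iterations, last_vl] = [6, 9]

register lanes = 128/8 = 16
89 elements at 16/iter → 6 passes, remainder 9 on the last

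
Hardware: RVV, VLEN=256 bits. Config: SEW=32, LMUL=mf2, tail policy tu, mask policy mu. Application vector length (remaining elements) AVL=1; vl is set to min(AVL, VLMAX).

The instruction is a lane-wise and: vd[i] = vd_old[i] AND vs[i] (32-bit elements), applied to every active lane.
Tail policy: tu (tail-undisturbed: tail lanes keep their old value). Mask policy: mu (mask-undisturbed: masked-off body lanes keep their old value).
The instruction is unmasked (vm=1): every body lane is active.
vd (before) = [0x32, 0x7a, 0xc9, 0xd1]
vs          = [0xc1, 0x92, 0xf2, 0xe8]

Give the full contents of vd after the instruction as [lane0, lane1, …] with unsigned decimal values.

VLMAX = VLEN×LMUL/SEW = 256×1/2/32 = 4
vl ← min(1, 4) = 1
vd[0] and(0x32,0xc1) -> 0x00
vd[1] tail/keep -> 0x7a
vd[2] tail/keep -> 0xc9
vd[3] tail/keep -> 0xd1

vd = [0, 122, 201, 209]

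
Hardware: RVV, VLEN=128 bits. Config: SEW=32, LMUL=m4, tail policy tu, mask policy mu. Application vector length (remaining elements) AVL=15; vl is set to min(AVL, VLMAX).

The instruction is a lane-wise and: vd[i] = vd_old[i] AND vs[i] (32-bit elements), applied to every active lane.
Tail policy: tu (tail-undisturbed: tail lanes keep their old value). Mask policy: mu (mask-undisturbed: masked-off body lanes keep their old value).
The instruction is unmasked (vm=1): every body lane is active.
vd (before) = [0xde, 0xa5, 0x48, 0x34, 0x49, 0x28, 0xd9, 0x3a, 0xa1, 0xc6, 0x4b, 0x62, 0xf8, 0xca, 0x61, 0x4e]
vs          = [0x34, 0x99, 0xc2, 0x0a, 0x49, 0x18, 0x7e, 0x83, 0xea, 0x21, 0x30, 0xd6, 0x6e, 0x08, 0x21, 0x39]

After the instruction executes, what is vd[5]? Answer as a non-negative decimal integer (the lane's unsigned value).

lanes per group: 128·4/32 = 16
AVL=15 ≤ VLMAX=16, so vl = 15
lane  0: and(0xde,0x34) ⇒ 0x14
lane  1: and(0xa5,0x99) ⇒ 0x81
lane  2: and(0x48,0xc2) ⇒ 0x40
lane  3: and(0x34,0x0a) ⇒ 0x00
lane  4: and(0x49,0x49) ⇒ 0x49
lane  5: and(0x28,0x18) ⇒ 0x08
lane  6: and(0xd9,0x7e) ⇒ 0x58
lane  7: and(0x3a,0x83) ⇒ 0x02
lane  8: and(0xa1,0xea) ⇒ 0xa0
lane  9: and(0xc6,0x21) ⇒ 0x00
lane 10: and(0x4b,0x30) ⇒ 0x00
lane 11: and(0x62,0xd6) ⇒ 0x42
lane 12: and(0xf8,0x6e) ⇒ 0x68
lane 13: and(0xca,0x08) ⇒ 0x08
lane 14: and(0x61,0x21) ⇒ 0x21
lane 15: tail/keep ⇒ 0x4e

vd[5] = 8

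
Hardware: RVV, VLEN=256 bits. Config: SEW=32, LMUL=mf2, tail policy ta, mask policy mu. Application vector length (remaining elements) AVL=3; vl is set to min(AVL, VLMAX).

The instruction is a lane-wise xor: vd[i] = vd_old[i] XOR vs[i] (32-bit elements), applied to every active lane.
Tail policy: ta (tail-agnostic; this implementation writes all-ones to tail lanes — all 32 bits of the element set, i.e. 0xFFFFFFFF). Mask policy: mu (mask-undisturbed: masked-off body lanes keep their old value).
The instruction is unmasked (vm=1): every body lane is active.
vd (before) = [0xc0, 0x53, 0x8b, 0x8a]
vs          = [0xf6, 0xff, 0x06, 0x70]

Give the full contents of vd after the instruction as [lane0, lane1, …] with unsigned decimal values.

VLMAX = (256 × 1/2) / 32 = 4 lanes
vl = min(AVL, VLMAX) = min(3, 4) = 3
lane  0: xor(0xc0,0xf6) ⇒ 0x36
lane  1: xor(0x53,0xff) ⇒ 0xac
lane  2: xor(0x8b,0x06) ⇒ 0x8d
lane  3: tail/ones ⇒ 0xffffffff

vd = [54, 172, 141, 4294967295]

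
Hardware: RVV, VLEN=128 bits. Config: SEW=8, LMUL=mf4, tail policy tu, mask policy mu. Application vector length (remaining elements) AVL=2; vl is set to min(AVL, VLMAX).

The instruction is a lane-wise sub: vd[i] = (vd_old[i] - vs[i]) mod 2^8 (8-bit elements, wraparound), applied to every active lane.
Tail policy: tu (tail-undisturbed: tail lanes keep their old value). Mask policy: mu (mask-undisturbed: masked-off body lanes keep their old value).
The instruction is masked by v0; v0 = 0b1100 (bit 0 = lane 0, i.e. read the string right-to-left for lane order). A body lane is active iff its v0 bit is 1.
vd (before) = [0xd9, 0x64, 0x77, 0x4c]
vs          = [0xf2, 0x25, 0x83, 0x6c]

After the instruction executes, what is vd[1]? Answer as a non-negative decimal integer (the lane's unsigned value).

vd[1] = 100

VLMAX = (128 × 1/4) / 8 = 4 lanes
vl ← min(2, 4) = 2
  i=0: mask-off/keep → 217
  i=1: mask-off/keep → 100
  i=2: tail/keep → 119
  i=3: tail/keep → 76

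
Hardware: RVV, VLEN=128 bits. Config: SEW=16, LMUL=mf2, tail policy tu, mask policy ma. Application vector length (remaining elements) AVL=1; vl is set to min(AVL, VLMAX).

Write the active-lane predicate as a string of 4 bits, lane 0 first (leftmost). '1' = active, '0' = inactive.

VLMAX = (128 × 1/2) / 16 = 4 lanes
vl ← min(1, 4) = 1
bits (lane 0 leftmost): 1000

predicate = 1000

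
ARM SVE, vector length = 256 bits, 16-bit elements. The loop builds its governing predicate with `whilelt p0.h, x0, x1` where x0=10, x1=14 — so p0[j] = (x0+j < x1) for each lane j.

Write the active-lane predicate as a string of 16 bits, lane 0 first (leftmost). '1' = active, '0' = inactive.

256-bit reg / 16-bit elem → 16 lanes
p0[j] = (10+j < 14); true for j=0..3 → 4 lanes set
bits (lane 0 leftmost): 1111000000000000

predicate = 1111000000000000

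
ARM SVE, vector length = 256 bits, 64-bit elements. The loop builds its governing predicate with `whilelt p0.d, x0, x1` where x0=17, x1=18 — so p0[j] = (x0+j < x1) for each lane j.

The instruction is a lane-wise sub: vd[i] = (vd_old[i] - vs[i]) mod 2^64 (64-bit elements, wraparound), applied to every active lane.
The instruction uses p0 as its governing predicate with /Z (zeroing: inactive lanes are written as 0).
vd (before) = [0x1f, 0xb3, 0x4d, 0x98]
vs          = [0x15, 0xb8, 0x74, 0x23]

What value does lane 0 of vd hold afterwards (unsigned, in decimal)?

lane count: 256 div 64 = 4
p0[j] = (17+j < 18); true for j=0..0 → 1 lanes set
vd[0] sub(0x1f,0x15) -> 0x0a
vd[1] tail/zero -> 0x00
vd[2] tail/zero -> 0x00
vd[3] tail/zero -> 0x00

vd[0] = 10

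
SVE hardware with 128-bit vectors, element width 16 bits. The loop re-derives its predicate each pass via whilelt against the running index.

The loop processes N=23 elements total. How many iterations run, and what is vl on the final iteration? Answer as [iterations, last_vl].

lane count: 128 div 16 = 8
N=23: ⌈23/8⌉ = 3 iters; last vl = 23 − 2×8 = 7

[iterations, last_vl] = [3, 7]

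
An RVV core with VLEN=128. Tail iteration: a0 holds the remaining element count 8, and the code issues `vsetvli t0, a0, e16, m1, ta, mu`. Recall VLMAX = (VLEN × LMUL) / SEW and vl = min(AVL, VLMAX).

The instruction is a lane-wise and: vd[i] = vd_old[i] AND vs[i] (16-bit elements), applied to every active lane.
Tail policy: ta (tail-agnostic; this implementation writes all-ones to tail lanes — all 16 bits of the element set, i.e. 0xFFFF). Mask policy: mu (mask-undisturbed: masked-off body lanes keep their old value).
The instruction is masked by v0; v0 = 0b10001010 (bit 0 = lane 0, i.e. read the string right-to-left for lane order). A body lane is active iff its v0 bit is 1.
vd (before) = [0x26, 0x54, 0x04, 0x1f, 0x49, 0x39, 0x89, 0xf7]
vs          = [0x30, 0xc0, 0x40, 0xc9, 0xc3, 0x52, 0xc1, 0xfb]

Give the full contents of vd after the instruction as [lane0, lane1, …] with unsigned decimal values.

vd = [38, 64, 4, 9, 73, 57, 137, 243]

lanes per group: 128·1/16 = 8
vl = min(AVL, VLMAX) = min(8, 8) = 8
[0] mask-off/keep = 0x26
[1] and(0x54,0xc0) = 0x40
[2] mask-off/keep = 0x04
[3] and(0x1f,0xc9) = 0x09
[4] mask-off/keep = 0x49
[5] mask-off/keep = 0x39
[6] mask-off/keep = 0x89
[7] and(0xf7,0xfb) = 0xf3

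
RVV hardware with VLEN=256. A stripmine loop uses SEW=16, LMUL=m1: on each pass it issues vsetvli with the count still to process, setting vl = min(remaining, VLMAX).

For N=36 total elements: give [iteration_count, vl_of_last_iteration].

[iterations, last_vl] = [3, 4]

lanes per group: 256·1/16 = 16
36 elements at 16/iter → 3 passes, remainder 4 on the last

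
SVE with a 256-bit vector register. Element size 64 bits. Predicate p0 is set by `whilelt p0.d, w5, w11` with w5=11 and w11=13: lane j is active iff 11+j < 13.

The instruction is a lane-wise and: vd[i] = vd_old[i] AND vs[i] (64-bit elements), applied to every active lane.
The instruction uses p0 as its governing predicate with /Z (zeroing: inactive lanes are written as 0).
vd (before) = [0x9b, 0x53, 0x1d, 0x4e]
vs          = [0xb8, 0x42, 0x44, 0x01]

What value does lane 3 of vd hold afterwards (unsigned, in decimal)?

vd[3] = 0

lane count: 256 div 64 = 4
active while 11+j < 13, i.e. j ∈ [0,2) capped at 4 ⇒ 2
  i=0: and(0x9b,0xb8) → 152
  i=1: and(0x53,0x42) → 66
  i=2: tail/zero → 0
  i=3: tail/zero → 0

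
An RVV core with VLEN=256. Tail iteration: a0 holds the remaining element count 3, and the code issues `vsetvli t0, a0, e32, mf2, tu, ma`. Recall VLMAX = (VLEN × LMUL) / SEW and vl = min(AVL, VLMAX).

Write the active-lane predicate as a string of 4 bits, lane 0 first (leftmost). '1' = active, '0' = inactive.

predicate = 1110

VLMAX = (256 × 1/2) / 32 = 4 lanes
vl ← min(3, 4) = 3
bits (lane 0 leftmost): 1110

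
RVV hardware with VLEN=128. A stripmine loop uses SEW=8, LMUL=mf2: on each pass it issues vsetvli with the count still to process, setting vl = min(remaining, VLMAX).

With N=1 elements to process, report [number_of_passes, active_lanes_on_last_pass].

VLMAX = (128 × 1/2) / 8 = 8 lanes
1 elements at 8/iter → 1 passes, remainder 1 on the last

[iterations, last_vl] = [1, 1]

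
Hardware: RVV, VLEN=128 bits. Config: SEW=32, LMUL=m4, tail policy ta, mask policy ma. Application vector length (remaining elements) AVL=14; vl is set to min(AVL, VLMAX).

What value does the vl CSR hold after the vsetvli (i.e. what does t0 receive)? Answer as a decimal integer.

vl = 14

VLMAX = (128 × 4) / 32 = 16 lanes
AVL=14 ≤ VLMAX=16, so vl = 14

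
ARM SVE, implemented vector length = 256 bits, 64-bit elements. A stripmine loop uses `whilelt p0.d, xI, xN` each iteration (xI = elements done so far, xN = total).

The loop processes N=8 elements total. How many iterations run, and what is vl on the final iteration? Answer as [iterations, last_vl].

[iterations, last_vl] = [2, 4]

256-bit reg / 64-bit elem → 4 lanes
N=8: ⌈8/4⌉ = 2 iters; last vl = 8 − 1×4 = 4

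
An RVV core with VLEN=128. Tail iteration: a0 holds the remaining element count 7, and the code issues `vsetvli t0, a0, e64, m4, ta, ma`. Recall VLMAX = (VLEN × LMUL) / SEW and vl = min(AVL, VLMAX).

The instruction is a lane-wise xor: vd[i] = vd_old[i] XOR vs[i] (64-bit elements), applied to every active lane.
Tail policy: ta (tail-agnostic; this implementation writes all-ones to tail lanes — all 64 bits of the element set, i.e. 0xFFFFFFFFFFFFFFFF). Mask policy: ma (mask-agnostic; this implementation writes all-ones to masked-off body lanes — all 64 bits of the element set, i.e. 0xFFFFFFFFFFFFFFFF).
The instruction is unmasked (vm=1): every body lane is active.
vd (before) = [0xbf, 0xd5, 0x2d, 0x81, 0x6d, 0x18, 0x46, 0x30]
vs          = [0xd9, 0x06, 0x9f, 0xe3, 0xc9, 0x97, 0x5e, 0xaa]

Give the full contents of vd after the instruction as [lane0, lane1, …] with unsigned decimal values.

vd = [102, 211, 178, 98, 164, 143, 24, 18446744073709551615]

VLMAX = VLEN×LMUL/SEW = 128×4/64 = 8
AVL=7 ≤ VLMAX=8, so vl = 7
[0] xor(0xbf,0xd9) = 0x66
[1] xor(0xd5,0x06) = 0xd3
[2] xor(0x2d,0x9f) = 0xb2
[3] xor(0x81,0xe3) = 0x62
[4] xor(0x6d,0xc9) = 0xa4
[5] xor(0x18,0x97) = 0x8f
[6] xor(0x46,0x5e) = 0x18
[7] tail/ones = 0xffffffffffffffff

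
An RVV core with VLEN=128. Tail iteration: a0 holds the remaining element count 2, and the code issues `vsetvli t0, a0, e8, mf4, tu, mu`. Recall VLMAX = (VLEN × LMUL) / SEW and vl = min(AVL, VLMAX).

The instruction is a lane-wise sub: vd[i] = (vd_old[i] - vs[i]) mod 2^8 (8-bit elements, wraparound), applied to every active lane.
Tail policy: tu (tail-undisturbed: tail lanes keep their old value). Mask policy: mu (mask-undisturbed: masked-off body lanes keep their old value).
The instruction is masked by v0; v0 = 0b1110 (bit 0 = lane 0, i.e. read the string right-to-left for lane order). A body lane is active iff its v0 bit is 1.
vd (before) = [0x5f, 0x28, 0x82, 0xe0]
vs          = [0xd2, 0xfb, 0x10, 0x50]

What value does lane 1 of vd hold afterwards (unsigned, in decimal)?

VLMAX = VLEN×LMUL/SEW = 128×1/4/8 = 4
vl = min(AVL, VLMAX) = min(2, 4) = 2
  i=0: mask-off/keep → 95
  i=1: sub(0x28,0xfb) → 45
  i=2: tail/keep → 130
  i=3: tail/keep → 224

vd[1] = 45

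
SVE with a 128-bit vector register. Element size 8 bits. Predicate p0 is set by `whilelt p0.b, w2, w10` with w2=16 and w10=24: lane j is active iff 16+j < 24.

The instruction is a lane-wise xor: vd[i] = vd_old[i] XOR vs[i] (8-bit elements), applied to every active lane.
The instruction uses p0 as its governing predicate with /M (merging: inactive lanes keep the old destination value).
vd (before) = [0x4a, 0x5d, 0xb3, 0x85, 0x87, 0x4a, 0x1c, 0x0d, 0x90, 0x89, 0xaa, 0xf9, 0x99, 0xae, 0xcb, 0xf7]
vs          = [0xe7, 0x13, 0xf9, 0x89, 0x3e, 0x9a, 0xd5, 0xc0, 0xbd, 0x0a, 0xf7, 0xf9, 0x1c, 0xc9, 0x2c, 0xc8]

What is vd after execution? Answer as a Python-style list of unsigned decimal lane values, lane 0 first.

vd = [173, 78, 74, 12, 185, 208, 201, 205, 144, 137, 170, 249, 153, 174, 203, 247]

128-bit reg / 8-bit elem → 16 lanes
whilelt: lane j active iff 16+j < 24 → j < 8 → 8 active
lane  0: xor(0x4a,0xe7) ⇒ 0xad
lane  1: xor(0x5d,0x13) ⇒ 0x4e
lane  2: xor(0xb3,0xf9) ⇒ 0x4a
lane  3: xor(0x85,0x89) ⇒ 0x0c
lane  4: xor(0x87,0x3e) ⇒ 0xb9
lane  5: xor(0x4a,0x9a) ⇒ 0xd0
lane  6: xor(0x1c,0xd5) ⇒ 0xc9
lane  7: xor(0x0d,0xc0) ⇒ 0xcd
lane  8: tail/keep ⇒ 0x90
lane  9: tail/keep ⇒ 0x89
lane 10: tail/keep ⇒ 0xaa
lane 11: tail/keep ⇒ 0xf9
lane 12: tail/keep ⇒ 0x99
lane 13: tail/keep ⇒ 0xae
lane 14: tail/keep ⇒ 0xcb
lane 15: tail/keep ⇒ 0xf7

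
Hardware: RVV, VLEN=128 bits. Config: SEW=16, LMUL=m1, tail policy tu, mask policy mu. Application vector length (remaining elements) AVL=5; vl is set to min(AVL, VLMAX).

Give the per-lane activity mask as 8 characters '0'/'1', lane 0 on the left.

VLMAX = (128 × 1) / 16 = 8 lanes
vl = min(AVL, VLMAX) = min(5, 8) = 5
bits (lane 0 leftmost): 11111000

predicate = 11111000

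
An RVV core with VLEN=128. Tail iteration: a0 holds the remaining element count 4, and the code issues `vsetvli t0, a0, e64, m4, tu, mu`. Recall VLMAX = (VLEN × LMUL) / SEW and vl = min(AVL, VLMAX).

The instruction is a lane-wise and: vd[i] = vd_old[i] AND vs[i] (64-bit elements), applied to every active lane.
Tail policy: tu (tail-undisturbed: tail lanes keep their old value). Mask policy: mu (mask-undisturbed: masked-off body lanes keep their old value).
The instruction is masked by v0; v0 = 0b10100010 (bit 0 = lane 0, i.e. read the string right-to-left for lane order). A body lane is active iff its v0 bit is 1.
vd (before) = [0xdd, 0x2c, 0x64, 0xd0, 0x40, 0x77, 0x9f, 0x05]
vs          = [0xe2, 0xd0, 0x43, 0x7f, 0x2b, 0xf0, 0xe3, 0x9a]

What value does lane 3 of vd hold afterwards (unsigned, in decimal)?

vd[3] = 208

lanes per group: 128·4/64 = 8
vl ← min(4, 8) = 4
  i=0: mask-off/keep → 221
  i=1: and(0x2c,0xd0) → 0
  i=2: mask-off/keep → 100
  i=3: mask-off/keep → 208
  i=4: tail/keep → 64
  i=5: tail/keep → 119
  i=6: tail/keep → 159
  i=7: tail/keep → 5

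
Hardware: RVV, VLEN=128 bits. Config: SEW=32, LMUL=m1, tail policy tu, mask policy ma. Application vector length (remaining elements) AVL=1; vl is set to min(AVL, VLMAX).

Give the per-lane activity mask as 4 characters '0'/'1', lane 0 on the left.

VLMAX = VLEN×LMUL/SEW = 128×1/32 = 4
AVL=1 ≤ VLMAX=4, so vl = 1
bits (lane 0 leftmost): 1000

predicate = 1000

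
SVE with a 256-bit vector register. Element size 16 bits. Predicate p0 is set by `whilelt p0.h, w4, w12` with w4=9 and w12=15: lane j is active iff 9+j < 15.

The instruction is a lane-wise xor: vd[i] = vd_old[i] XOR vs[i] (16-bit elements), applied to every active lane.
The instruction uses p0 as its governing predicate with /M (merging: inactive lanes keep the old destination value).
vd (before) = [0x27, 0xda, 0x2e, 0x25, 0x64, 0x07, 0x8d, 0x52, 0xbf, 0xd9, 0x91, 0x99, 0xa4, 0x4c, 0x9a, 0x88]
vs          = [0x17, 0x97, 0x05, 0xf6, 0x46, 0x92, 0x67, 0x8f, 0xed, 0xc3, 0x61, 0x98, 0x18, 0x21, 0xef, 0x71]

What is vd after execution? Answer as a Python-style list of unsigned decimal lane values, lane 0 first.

lane count: 256 div 16 = 16
p0[j] = (9+j < 15); true for j=0..5 → 6 lanes set
[0] xor(0x27,0x17) = 0x30
[1] xor(0xda,0x97) = 0x4d
[2] xor(0x2e,0x05) = 0x2b
[3] xor(0x25,0xf6) = 0xd3
[4] xor(0x64,0x46) = 0x22
[5] xor(0x07,0x92) = 0x95
[6] tail/keep = 0x8d
[7] tail/keep = 0x52
[8] tail/keep = 0xbf
[9] tail/keep = 0xd9
[10] tail/keep = 0x91
[11] tail/keep = 0x99
[12] tail/keep = 0xa4
[13] tail/keep = 0x4c
[14] tail/keep = 0x9a
[15] tail/keep = 0x88

vd = [48, 77, 43, 211, 34, 149, 141, 82, 191, 217, 145, 153, 164, 76, 154, 136]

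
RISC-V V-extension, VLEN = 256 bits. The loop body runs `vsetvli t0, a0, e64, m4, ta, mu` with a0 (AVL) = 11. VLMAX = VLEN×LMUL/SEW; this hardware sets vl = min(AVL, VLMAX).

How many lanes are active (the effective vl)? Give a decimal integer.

VLMAX = (256 × 4) / 64 = 16 lanes
vl = min(AVL, VLMAX) = min(11, 16) = 11

vl = 11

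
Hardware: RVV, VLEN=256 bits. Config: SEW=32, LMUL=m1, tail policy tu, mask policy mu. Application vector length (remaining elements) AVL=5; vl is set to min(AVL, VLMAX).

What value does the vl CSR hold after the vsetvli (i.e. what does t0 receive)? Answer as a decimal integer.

vl = 5

VLMAX = (256 × 1) / 32 = 8 lanes
vl = min(AVL, VLMAX) = min(5, 8) = 5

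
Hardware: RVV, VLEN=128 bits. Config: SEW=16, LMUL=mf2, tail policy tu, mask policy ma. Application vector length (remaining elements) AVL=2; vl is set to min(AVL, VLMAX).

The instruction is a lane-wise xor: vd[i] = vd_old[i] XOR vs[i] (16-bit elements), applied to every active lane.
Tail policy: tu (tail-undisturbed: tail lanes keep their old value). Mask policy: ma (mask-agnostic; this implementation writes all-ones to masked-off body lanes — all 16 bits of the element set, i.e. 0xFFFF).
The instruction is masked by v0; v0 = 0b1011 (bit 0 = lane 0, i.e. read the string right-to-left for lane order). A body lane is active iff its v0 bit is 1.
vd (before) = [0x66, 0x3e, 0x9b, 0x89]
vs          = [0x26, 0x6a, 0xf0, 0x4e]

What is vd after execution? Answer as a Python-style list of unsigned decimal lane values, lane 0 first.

VLMAX = (128 × 1/2) / 16 = 4 lanes
vl = min(AVL, VLMAX) = min(2, 4) = 2
lane  0: xor(0x66,0x26) ⇒ 0x40
lane  1: xor(0x3e,0x6a) ⇒ 0x54
lane  2: tail/keep ⇒ 0x9b
lane  3: tail/keep ⇒ 0x89

vd = [64, 84, 155, 137]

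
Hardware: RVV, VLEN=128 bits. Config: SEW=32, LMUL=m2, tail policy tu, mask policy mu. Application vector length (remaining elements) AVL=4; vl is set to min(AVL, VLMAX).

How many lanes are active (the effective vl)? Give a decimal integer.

lanes per group: 128·2/32 = 8
AVL=4 ≤ VLMAX=8, so vl = 4

vl = 4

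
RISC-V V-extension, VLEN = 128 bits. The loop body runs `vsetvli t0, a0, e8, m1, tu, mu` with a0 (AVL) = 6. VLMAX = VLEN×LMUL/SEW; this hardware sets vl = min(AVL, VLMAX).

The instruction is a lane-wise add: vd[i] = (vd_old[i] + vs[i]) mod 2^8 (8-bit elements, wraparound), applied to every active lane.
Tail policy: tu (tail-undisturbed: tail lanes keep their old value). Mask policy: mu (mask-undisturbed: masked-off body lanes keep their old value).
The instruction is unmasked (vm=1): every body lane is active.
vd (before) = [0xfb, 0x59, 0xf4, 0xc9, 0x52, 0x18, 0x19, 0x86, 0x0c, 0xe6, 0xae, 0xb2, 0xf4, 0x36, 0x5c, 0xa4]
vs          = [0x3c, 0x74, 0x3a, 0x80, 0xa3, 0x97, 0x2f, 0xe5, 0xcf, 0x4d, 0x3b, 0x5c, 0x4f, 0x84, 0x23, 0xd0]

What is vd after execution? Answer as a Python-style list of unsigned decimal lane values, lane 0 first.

vd = [55, 205, 46, 73, 245, 175, 25, 134, 12, 230, 174, 178, 244, 54, 92, 164]

VLMAX = VLEN×LMUL/SEW = 128×1/8 = 16
vl = min(AVL, VLMAX) = min(6, 16) = 6
vd[0] add(0xfb,0x3c) -> 0x37
vd[1] add(0x59,0x74) -> 0xcd
vd[2] add(0xf4,0x3a) -> 0x2e
vd[3] add(0xc9,0x80) -> 0x49
vd[4] add(0x52,0xa3) -> 0xf5
vd[5] add(0x18,0x97) -> 0xaf
vd[6] tail/keep -> 0x19
vd[7] tail/keep -> 0x86
vd[8] tail/keep -> 0x0c
vd[9] tail/keep -> 0xe6
vd[10] tail/keep -> 0xae
vd[11] tail/keep -> 0xb2
vd[12] tail/keep -> 0xf4
vd[13] tail/keep -> 0x36
vd[14] tail/keep -> 0x5c
vd[15] tail/keep -> 0xa4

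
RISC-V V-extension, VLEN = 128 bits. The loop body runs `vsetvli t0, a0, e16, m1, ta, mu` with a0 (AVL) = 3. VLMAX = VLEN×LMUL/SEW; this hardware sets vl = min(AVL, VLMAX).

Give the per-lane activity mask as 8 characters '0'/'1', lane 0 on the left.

predicate = 11100000

lanes per group: 128·1/16 = 8
AVL=3 ≤ VLMAX=8, so vl = 3
bits (lane 0 leftmost): 11100000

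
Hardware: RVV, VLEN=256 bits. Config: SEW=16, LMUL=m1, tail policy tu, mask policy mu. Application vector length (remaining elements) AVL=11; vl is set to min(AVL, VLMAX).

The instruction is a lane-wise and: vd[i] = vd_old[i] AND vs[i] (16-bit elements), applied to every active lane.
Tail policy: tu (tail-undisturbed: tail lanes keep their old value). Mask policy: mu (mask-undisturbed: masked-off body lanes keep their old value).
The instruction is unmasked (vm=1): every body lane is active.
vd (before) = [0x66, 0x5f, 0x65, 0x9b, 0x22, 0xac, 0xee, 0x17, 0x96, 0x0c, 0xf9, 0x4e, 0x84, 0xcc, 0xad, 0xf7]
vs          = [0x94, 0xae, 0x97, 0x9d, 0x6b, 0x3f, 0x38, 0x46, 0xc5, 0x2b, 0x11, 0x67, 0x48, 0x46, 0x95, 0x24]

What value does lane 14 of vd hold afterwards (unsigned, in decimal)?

vd[14] = 173

VLMAX = VLEN×LMUL/SEW = 256×1/16 = 16
vl = min(AVL, VLMAX) = min(11, 16) = 11
  i=0: and(0x66,0x94) → 4
  i=1: and(0x5f,0xae) → 14
  i=2: and(0x65,0x97) → 5
  i=3: and(0x9b,0x9d) → 153
  i=4: and(0x22,0x6b) → 34
  i=5: and(0xac,0x3f) → 44
  i=6: and(0xee,0x38) → 40
  i=7: and(0x17,0x46) → 6
  i=8: and(0x96,0xc5) → 132
  i=9: and(0x0c,0x2b) → 8
  i=10: and(0xf9,0x11) → 17
  i=11: tail/keep → 78
  i=12: tail/keep → 132
  i=13: tail/keep → 204
  i=14: tail/keep → 173
  i=15: tail/keep → 247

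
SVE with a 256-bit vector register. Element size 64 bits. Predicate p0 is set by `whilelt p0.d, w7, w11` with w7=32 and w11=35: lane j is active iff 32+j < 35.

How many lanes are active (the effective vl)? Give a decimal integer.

vl = 3

register lanes = 256/64 = 4
p0[j] = (32+j < 35); true for j=0..2 → 3 lanes set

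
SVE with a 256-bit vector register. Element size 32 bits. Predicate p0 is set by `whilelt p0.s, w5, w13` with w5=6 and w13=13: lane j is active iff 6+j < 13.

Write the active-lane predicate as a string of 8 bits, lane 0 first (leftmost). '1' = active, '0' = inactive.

predicate = 11111110

256-bit reg / 32-bit elem → 8 lanes
active while 6+j < 13, i.e. j ∈ [0,7) capped at 8 ⇒ 7
bits (lane 0 leftmost): 11111110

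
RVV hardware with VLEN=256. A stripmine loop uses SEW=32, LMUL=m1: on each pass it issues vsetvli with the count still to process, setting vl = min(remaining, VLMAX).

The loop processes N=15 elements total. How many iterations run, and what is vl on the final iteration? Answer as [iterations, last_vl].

[iterations, last_vl] = [2, 7]

lanes per group: 256·1/32 = 8
N=15: ⌈15/8⌉ = 2 iters; last vl = 15 − 1×8 = 7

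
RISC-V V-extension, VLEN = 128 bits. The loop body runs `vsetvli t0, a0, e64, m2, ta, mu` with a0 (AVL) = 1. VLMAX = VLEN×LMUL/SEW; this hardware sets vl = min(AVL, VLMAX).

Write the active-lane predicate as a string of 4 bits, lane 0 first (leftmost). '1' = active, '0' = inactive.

VLMAX = VLEN×LMUL/SEW = 128×2/64 = 4
AVL=1 ≤ VLMAX=4, so vl = 1
bits (lane 0 leftmost): 1000

predicate = 1000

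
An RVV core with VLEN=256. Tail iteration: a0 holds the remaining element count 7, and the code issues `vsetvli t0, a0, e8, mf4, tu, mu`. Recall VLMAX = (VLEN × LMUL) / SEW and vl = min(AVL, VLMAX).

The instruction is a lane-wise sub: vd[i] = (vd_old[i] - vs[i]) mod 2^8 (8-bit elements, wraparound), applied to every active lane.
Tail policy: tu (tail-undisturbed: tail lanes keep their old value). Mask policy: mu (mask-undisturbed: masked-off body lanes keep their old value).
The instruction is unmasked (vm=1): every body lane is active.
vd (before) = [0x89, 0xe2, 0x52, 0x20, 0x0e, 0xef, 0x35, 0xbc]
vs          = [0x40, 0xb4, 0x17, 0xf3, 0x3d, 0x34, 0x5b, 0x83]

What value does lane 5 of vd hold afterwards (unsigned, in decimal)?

VLMAX = VLEN×LMUL/SEW = 256×1/4/8 = 8
vl ← min(7, 8) = 7
lane  0: sub(0x89,0x40) ⇒ 0x49
lane  1: sub(0xe2,0xb4) ⇒ 0x2e
lane  2: sub(0x52,0x17) ⇒ 0x3b
lane  3: sub(0x20,0xf3) ⇒ 0x2d
lane  4: sub(0x0e,0x3d) ⇒ 0xd1
lane  5: sub(0xef,0x34) ⇒ 0xbb
lane  6: sub(0x35,0x5b) ⇒ 0xda
lane  7: tail/keep ⇒ 0xbc

vd[5] = 187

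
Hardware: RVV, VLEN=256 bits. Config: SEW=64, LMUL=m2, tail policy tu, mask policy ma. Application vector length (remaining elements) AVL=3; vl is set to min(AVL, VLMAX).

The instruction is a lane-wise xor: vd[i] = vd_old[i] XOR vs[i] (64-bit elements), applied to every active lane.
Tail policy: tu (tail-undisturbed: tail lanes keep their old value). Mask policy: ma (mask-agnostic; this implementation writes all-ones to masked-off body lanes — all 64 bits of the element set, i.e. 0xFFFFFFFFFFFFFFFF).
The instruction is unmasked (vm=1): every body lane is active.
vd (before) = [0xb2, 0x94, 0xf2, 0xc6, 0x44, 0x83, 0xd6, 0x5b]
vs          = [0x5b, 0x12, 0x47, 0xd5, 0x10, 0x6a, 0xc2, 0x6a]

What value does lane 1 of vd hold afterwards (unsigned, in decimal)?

vd[1] = 134

VLMAX = (256 × 2) / 64 = 8 lanes
vl = min(AVL, VLMAX) = min(3, 8) = 3
  i=0: xor(0xb2,0x5b) → 233
  i=1: xor(0x94,0x12) → 134
  i=2: xor(0xf2,0x47) → 181
  i=3: tail/keep → 198
  i=4: tail/keep → 68
  i=5: tail/keep → 131
  i=6: tail/keep → 214
  i=7: tail/keep → 91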